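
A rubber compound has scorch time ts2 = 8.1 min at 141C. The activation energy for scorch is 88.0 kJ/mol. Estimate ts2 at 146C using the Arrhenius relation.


Convert temperatures: T1 = 141 + 273.15 = 414.15 K, T2 = 146 + 273.15 = 419.15 K
ts2_new = 8.1 * exp(88000 / 8.314 * (1/419.15 - 1/414.15))
1/T2 - 1/T1 = -2.8803e-05
ts2_new = 5.97 min

5.97 min


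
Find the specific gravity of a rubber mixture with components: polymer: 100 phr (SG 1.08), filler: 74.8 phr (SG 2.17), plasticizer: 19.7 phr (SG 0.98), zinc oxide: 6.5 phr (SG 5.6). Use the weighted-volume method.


Sum of weights = 201.0
Volume contributions:
  polymer: 100/1.08 = 92.5926
  filler: 74.8/2.17 = 34.4700
  plasticizer: 19.7/0.98 = 20.1020
  zinc oxide: 6.5/5.6 = 1.1607
Sum of volumes = 148.3254
SG = 201.0 / 148.3254 = 1.355

SG = 1.355


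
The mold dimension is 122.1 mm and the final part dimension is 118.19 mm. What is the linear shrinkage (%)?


Shrinkage = (mold - part) / mold * 100
= (122.1 - 118.19) / 122.1 * 100
= 3.91 / 122.1 * 100
= 3.2%

3.2%


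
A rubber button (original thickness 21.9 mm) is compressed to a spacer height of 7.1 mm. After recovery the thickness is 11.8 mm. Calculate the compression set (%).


CS = (t0 - recovered) / (t0 - ts) * 100
= (21.9 - 11.8) / (21.9 - 7.1) * 100
= 10.1 / 14.8 * 100
= 68.2%

68.2%


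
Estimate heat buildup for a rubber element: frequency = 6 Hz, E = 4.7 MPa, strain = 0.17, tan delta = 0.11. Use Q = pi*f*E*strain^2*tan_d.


Q = pi * f * E * strain^2 * tan_d
= pi * 6 * 4.7 * 0.17^2 * 0.11
= pi * 6 * 4.7 * 0.0289 * 0.11
= 0.2816

Q = 0.2816


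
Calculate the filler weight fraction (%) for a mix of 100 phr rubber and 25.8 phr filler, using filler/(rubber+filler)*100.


Filler % = filler / (rubber + filler) * 100
= 25.8 / (100 + 25.8) * 100
= 25.8 / 125.8 * 100
= 20.51%

20.51%


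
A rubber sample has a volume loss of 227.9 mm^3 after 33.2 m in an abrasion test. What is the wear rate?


Rate = volume_loss / distance
= 227.9 / 33.2
= 6.864 mm^3/m

6.864 mm^3/m


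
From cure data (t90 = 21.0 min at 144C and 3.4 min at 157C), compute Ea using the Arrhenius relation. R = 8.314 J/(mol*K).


T1 = 417.15 K, T2 = 430.15 K
1/T1 - 1/T2 = 7.2449e-05
ln(t1/t2) = ln(21.0/3.4) = 1.8207
Ea = 8.314 * 1.8207 / 7.2449e-05 = 208943.2990 J/mol
Ea = 208.94 kJ/mol

208.94 kJ/mol


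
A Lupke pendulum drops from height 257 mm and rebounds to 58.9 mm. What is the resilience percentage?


Resilience = h_rebound / h_drop * 100
= 58.9 / 257 * 100
= 22.9%

22.9%


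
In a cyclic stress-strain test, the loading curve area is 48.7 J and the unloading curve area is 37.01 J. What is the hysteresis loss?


Hysteresis loss = loading - unloading
= 48.7 - 37.01
= 11.69 J

11.69 J


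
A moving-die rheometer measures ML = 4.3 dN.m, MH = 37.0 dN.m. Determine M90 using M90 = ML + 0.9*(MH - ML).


M90 = ML + 0.9 * (MH - ML)
M90 = 4.3 + 0.9 * (37.0 - 4.3)
M90 = 4.3 + 0.9 * 32.7
M90 = 33.73 dN.m

33.73 dN.m


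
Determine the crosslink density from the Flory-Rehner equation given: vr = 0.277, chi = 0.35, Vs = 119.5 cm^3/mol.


ln(1 - vr) = ln(1 - 0.277) = -0.3243
Numerator = -((-0.3243) + 0.277 + 0.35 * 0.277^2) = 0.0205
Denominator = 119.5 * (0.277^(1/3) - 0.277/2) = 61.3475
nu = 0.0205 / 61.3475 = 3.3401e-04 mol/cm^3

3.3401e-04 mol/cm^3


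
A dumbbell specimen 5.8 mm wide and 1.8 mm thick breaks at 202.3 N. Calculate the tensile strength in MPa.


Area = width * thickness = 5.8 * 1.8 = 10.44 mm^2
TS = force / area = 202.3 / 10.44 = 19.38 MPa

19.38 MPa


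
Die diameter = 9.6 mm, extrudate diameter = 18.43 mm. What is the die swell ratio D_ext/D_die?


Die swell ratio = D_extrudate / D_die
= 18.43 / 9.6
= 1.92

Die swell = 1.92


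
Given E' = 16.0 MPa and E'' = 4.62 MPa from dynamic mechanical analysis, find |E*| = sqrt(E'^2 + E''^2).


|E*| = sqrt(E'^2 + E''^2)
= sqrt(16.0^2 + 4.62^2)
= sqrt(256.0000 + 21.3444)
= 16.654 MPa

16.654 MPa


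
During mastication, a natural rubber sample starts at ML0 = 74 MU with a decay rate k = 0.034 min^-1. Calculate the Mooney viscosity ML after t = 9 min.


ML = ML0 * exp(-k * t)
ML = 74 * exp(-0.034 * 9)
ML = 74 * 0.7364
ML = 54.49 MU

54.49 MU


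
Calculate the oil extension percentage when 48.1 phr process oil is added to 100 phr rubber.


Oil % = oil / (100 + oil) * 100
= 48.1 / (100 + 48.1) * 100
= 48.1 / 148.1 * 100
= 32.48%

32.48%


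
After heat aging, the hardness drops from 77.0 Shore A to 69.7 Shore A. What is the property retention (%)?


Retention = aged / original * 100
= 69.7 / 77.0 * 100
= 90.5%

90.5%


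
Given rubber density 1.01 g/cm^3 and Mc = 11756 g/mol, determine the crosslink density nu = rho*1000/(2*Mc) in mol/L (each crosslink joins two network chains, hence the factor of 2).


nu = rho * 1000 / (2 * Mc)
nu = 1.01 * 1000 / (2 * 11756)
nu = 1010.0 / 23512
nu = 0.0430 mol/L

0.0430 mol/L


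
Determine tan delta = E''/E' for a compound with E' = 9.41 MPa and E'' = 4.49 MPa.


tan delta = E'' / E'
= 4.49 / 9.41
= 0.4772

tan delta = 0.4772


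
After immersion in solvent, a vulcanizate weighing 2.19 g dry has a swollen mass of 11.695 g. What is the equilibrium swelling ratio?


Q = W_swollen / W_dry
Q = 11.695 / 2.19
Q = 5.34

Q = 5.34


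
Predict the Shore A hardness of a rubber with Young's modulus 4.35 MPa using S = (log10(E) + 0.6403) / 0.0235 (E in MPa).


log10(E) = 0.0235*S - 0.6403  =>  S = (log10(E) + 0.6403) / 0.0235
log10(4.35) = 0.638489
S = (0.638489 + 0.6403) / 0.0235 = 1.278789 / 0.0235
S = 54.4

Shore A = 54.4


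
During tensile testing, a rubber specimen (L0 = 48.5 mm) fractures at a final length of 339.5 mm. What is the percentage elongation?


Elongation = (Lf - L0) / L0 * 100
= (339.5 - 48.5) / 48.5 * 100
= 291.0 / 48.5 * 100
= 600.0%

600.0%


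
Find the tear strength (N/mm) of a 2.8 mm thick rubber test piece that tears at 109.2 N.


Tear strength = force / thickness
= 109.2 / 2.8
= 39.0 N/mm

39.0 N/mm


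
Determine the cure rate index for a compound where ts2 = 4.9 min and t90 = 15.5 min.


CRI = 100 / (t90 - ts2)
= 100 / (15.5 - 4.9)
= 100 / 10.6
= 9.43 min^-1

9.43 min^-1


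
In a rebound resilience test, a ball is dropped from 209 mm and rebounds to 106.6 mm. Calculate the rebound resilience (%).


Resilience = h_rebound / h_drop * 100
= 106.6 / 209 * 100
= 51.0%

51.0%


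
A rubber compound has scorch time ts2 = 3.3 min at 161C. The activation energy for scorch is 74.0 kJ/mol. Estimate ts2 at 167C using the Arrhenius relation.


Convert temperatures: T1 = 161 + 273.15 = 434.15 K, T2 = 167 + 273.15 = 440.15 K
ts2_new = 3.3 * exp(74000 / 8.314 * (1/440.15 - 1/434.15))
1/T2 - 1/T1 = -3.1399e-05
ts2_new = 2.5 min

2.5 min


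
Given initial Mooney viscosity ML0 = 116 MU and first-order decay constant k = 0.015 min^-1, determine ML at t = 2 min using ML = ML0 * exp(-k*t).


ML = ML0 * exp(-k * t)
ML = 116 * exp(-0.015 * 2)
ML = 116 * 0.9704
ML = 112.57 MU

112.57 MU


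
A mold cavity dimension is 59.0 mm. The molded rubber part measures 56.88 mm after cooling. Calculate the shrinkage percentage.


Shrinkage = (mold - part) / mold * 100
= (59.0 - 56.88) / 59.0 * 100
= 2.12 / 59.0 * 100
= 3.59%

3.59%


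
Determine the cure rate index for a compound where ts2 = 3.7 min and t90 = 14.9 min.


CRI = 100 / (t90 - ts2)
= 100 / (14.9 - 3.7)
= 100 / 11.2
= 8.93 min^-1

8.93 min^-1


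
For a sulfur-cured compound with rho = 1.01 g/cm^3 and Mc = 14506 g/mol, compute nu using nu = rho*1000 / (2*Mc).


nu = rho * 1000 / (2 * Mc)
nu = 1.01 * 1000 / (2 * 14506)
nu = 1010.0 / 29012
nu = 0.0348 mol/L

0.0348 mol/L


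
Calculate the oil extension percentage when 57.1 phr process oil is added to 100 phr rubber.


Oil % = oil / (100 + oil) * 100
= 57.1 / (100 + 57.1) * 100
= 57.1 / 157.1 * 100
= 36.35%

36.35%


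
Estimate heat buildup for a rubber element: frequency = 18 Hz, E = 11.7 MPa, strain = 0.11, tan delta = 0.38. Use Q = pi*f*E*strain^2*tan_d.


Q = pi * f * E * strain^2 * tan_d
= pi * 18 * 11.7 * 0.11^2 * 0.38
= pi * 18 * 11.7 * 0.0121 * 0.38
= 3.0421

Q = 3.0421


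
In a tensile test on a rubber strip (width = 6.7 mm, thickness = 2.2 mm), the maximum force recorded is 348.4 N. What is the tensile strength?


Area = width * thickness = 6.7 * 2.2 = 14.74 mm^2
TS = force / area = 348.4 / 14.74 = 23.64 MPa

23.64 MPa


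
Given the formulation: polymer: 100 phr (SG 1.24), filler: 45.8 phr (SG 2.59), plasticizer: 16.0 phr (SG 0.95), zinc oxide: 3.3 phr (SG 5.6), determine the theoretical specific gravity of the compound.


Sum of weights = 165.1
Volume contributions:
  polymer: 100/1.24 = 80.6452
  filler: 45.8/2.59 = 17.6834
  plasticizer: 16.0/0.95 = 16.8421
  zinc oxide: 3.3/5.6 = 0.5893
Sum of volumes = 115.7599
SG = 165.1 / 115.7599 = 1.426

SG = 1.426


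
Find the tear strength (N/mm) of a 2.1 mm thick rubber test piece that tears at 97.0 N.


Tear strength = force / thickness
= 97.0 / 2.1
= 46.19 N/mm

46.19 N/mm


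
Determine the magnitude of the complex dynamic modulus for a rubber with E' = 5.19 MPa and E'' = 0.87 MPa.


|E*| = sqrt(E'^2 + E''^2)
= sqrt(5.19^2 + 0.87^2)
= sqrt(26.9361 + 0.7569)
= 5.262 MPa

5.262 MPa


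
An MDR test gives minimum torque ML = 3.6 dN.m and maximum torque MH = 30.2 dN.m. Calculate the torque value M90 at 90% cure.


M90 = ML + 0.9 * (MH - ML)
M90 = 3.6 + 0.9 * (30.2 - 3.6)
M90 = 3.6 + 0.9 * 26.6
M90 = 27.54 dN.m

27.54 dN.m


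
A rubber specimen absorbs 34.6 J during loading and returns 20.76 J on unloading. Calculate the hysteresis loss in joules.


Hysteresis loss = loading - unloading
= 34.6 - 20.76
= 13.84 J

13.84 J


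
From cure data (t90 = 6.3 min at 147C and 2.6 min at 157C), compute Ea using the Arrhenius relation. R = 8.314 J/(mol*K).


T1 = 420.15 K, T2 = 430.15 K
1/T1 - 1/T2 = 5.5332e-05
ln(t1/t2) = ln(6.3/2.6) = 0.8850
Ea = 8.314 * 0.8850 / 5.5332e-05 = 132983.0611 J/mol
Ea = 132.98 kJ/mol

132.98 kJ/mol


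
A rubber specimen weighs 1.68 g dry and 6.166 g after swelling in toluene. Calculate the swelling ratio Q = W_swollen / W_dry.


Q = W_swollen / W_dry
Q = 6.166 / 1.68
Q = 3.67

Q = 3.67


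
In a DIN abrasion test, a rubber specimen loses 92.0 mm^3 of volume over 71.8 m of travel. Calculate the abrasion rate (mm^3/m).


Rate = volume_loss / distance
= 92.0 / 71.8
= 1.281 mm^3/m

1.281 mm^3/m


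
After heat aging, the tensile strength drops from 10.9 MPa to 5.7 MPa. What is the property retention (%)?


Retention = aged / original * 100
= 5.7 / 10.9 * 100
= 52.3%

52.3%


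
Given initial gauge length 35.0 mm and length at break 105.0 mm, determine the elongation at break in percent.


Elongation = (Lf - L0) / L0 * 100
= (105.0 - 35.0) / 35.0 * 100
= 70.0 / 35.0 * 100
= 200.0%

200.0%


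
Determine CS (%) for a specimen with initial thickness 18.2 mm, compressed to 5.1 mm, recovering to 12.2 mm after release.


CS = (t0 - recovered) / (t0 - ts) * 100
= (18.2 - 12.2) / (18.2 - 5.1) * 100
= 6.0 / 13.1 * 100
= 45.8%

45.8%


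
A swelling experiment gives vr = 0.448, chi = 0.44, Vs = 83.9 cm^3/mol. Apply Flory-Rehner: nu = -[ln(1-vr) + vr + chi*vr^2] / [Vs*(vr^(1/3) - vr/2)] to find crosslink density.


ln(1 - vr) = ln(1 - 0.448) = -0.5942
Numerator = -((-0.5942) + 0.448 + 0.44 * 0.448^2) = 0.0579
Denominator = 83.9 * (0.448^(1/3) - 0.448/2) = 45.4044
nu = 0.0579 / 45.4044 = 0.0013 mol/cm^3

0.0013 mol/cm^3


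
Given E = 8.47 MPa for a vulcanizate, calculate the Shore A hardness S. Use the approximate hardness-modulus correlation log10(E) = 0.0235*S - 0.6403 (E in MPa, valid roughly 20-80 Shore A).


log10(E) = 0.0235*S - 0.6403  =>  S = (log10(E) + 0.6403) / 0.0235
log10(8.47) = 0.927883
S = (0.927883 + 0.6403) / 0.0235 = 1.568183 / 0.0235
S = 66.7

Shore A = 66.7


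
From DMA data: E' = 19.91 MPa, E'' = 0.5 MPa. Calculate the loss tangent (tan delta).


tan delta = E'' / E'
= 0.5 / 19.91
= 0.0251

tan delta = 0.0251


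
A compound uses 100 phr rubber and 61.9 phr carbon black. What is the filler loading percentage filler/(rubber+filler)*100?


Filler % = filler / (rubber + filler) * 100
= 61.9 / (100 + 61.9) * 100
= 61.9 / 161.9 * 100
= 38.23%

38.23%


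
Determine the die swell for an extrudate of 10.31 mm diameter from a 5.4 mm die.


Die swell ratio = D_extrudate / D_die
= 10.31 / 5.4
= 1.909

Die swell = 1.909


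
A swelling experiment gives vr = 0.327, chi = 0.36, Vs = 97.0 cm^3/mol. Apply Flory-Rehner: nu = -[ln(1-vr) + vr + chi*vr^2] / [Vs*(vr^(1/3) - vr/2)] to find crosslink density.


ln(1 - vr) = ln(1 - 0.327) = -0.3960
Numerator = -((-0.3960) + 0.327 + 0.36 * 0.327^2) = 0.0305
Denominator = 97.0 * (0.327^(1/3) - 0.327/2) = 50.9679
nu = 0.0305 / 50.9679 = 5.9872e-04 mol/cm^3

5.9872e-04 mol/cm^3


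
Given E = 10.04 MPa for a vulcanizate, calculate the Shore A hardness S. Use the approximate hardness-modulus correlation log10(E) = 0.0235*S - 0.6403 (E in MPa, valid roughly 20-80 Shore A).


log10(E) = 0.0235*S - 0.6403  =>  S = (log10(E) + 0.6403) / 0.0235
log10(10.04) = 1.001734
S = (1.001734 + 0.6403) / 0.0235 = 1.642034 / 0.0235
S = 69.9

Shore A = 69.9


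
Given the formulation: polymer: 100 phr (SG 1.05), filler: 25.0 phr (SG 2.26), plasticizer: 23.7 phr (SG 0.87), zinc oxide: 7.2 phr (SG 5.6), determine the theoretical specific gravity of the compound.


Sum of weights = 155.9
Volume contributions:
  polymer: 100/1.05 = 95.2381
  filler: 25.0/2.26 = 11.0619
  plasticizer: 23.7/0.87 = 27.2414
  zinc oxide: 7.2/5.6 = 1.2857
Sum of volumes = 134.8271
SG = 155.9 / 134.8271 = 1.156

SG = 1.156


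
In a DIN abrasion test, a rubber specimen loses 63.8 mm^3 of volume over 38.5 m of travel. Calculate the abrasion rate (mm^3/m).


Rate = volume_loss / distance
= 63.8 / 38.5
= 1.657 mm^3/m

1.657 mm^3/m


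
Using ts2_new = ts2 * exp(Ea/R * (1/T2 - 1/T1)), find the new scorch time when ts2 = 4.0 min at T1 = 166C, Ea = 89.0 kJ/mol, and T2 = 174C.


Convert temperatures: T1 = 166 + 273.15 = 439.15 K, T2 = 174 + 273.15 = 447.15 K
ts2_new = 4.0 * exp(89000 / 8.314 * (1/447.15 - 1/439.15))
1/T2 - 1/T1 = -4.0740e-05
ts2_new = 2.59 min

2.59 min


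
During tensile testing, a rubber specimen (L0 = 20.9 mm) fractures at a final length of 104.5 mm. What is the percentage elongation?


Elongation = (Lf - L0) / L0 * 100
= (104.5 - 20.9) / 20.9 * 100
= 83.6 / 20.9 * 100
= 400.0%

400.0%


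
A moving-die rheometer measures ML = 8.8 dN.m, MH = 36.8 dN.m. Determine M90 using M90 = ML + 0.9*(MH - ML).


M90 = ML + 0.9 * (MH - ML)
M90 = 8.8 + 0.9 * (36.8 - 8.8)
M90 = 8.8 + 0.9 * 28.0
M90 = 34.0 dN.m

34.0 dN.m


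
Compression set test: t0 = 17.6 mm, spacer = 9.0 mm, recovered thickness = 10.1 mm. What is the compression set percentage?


CS = (t0 - recovered) / (t0 - ts) * 100
= (17.6 - 10.1) / (17.6 - 9.0) * 100
= 7.5 / 8.6 * 100
= 87.2%

87.2%


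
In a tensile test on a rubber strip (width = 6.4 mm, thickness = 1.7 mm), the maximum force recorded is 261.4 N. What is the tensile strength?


Area = width * thickness = 6.4 * 1.7 = 10.88 mm^2
TS = force / area = 261.4 / 10.88 = 24.03 MPa

24.03 MPa


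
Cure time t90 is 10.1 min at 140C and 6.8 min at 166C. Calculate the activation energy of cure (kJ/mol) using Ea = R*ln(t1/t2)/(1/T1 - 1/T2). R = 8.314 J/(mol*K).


T1 = 413.15 K, T2 = 439.15 K
1/T1 - 1/T2 = 1.4330e-04
ln(t1/t2) = ln(10.1/6.8) = 0.3956
Ea = 8.314 * 0.3956 / 1.4330e-04 = 22952.3767 J/mol
Ea = 22.95 kJ/mol

22.95 kJ/mol


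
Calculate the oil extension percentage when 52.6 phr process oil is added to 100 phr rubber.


Oil % = oil / (100 + oil) * 100
= 52.6 / (100 + 52.6) * 100
= 52.6 / 152.6 * 100
= 34.47%

34.47%


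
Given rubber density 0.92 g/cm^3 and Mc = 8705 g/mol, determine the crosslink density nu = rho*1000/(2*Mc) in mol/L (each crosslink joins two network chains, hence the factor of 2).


nu = rho * 1000 / (2 * Mc)
nu = 0.92 * 1000 / (2 * 8705)
nu = 920.0 / 17410
nu = 0.0528 mol/L

0.0528 mol/L


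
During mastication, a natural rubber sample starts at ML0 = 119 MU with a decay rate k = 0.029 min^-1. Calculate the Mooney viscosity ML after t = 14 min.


ML = ML0 * exp(-k * t)
ML = 119 * exp(-0.029 * 14)
ML = 119 * 0.6663
ML = 79.29 MU

79.29 MU


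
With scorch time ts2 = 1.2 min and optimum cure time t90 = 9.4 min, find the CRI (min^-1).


CRI = 100 / (t90 - ts2)
= 100 / (9.4 - 1.2)
= 100 / 8.2
= 12.2 min^-1

12.2 min^-1


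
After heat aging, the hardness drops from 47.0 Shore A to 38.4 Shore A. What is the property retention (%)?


Retention = aged / original * 100
= 38.4 / 47.0 * 100
= 81.7%

81.7%


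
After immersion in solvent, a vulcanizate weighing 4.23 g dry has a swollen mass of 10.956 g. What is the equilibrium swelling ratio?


Q = W_swollen / W_dry
Q = 10.956 / 4.23
Q = 2.59

Q = 2.59


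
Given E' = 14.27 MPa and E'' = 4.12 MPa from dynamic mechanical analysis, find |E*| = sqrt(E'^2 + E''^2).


|E*| = sqrt(E'^2 + E''^2)
= sqrt(14.27^2 + 4.12^2)
= sqrt(203.6329 + 16.9744)
= 14.853 MPa

14.853 MPa


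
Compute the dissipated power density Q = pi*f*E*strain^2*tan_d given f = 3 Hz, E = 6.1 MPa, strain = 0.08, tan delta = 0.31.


Q = pi * f * E * strain^2 * tan_d
= pi * 3 * 6.1 * 0.08^2 * 0.31
= pi * 3 * 6.1 * 0.0064 * 0.31
= 0.1141

Q = 0.1141


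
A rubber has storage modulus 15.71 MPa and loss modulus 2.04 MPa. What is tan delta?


tan delta = E'' / E'
= 2.04 / 15.71
= 0.1299

tan delta = 0.1299


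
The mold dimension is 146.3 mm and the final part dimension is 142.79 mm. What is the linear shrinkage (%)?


Shrinkage = (mold - part) / mold * 100
= (146.3 - 142.79) / 146.3 * 100
= 3.51 / 146.3 * 100
= 2.4%

2.4%


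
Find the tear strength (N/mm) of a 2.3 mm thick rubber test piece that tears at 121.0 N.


Tear strength = force / thickness
= 121.0 / 2.3
= 52.61 N/mm

52.61 N/mm


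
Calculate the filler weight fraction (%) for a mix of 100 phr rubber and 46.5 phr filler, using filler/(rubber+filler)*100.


Filler % = filler / (rubber + filler) * 100
= 46.5 / (100 + 46.5) * 100
= 46.5 / 146.5 * 100
= 31.74%

31.74%


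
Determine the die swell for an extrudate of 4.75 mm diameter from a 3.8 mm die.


Die swell ratio = D_extrudate / D_die
= 4.75 / 3.8
= 1.25

Die swell = 1.25


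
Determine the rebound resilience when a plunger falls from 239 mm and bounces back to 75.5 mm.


Resilience = h_rebound / h_drop * 100
= 75.5 / 239 * 100
= 31.6%

31.6%


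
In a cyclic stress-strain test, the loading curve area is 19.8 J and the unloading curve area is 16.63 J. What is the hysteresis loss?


Hysteresis loss = loading - unloading
= 19.8 - 16.63
= 3.17 J

3.17 J


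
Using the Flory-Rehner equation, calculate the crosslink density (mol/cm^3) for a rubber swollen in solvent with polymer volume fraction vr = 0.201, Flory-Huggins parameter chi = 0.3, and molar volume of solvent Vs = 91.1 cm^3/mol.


ln(1 - vr) = ln(1 - 0.201) = -0.2244
Numerator = -((-0.2244) + 0.201 + 0.3 * 0.201^2) = 0.0113
Denominator = 91.1 * (0.201^(1/3) - 0.201/2) = 44.2087
nu = 0.0113 / 44.2087 = 2.5502e-04 mol/cm^3

2.5502e-04 mol/cm^3


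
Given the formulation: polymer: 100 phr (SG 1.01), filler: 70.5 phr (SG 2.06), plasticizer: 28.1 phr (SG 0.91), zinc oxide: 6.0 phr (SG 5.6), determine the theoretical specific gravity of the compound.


Sum of weights = 204.6
Volume contributions:
  polymer: 100/1.01 = 99.0099
  filler: 70.5/2.06 = 34.2233
  plasticizer: 28.1/0.91 = 30.8791
  zinc oxide: 6.0/5.6 = 1.0714
Sum of volumes = 165.1838
SG = 204.6 / 165.1838 = 1.239

SG = 1.239


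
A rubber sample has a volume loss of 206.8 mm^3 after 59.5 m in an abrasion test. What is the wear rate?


Rate = volume_loss / distance
= 206.8 / 59.5
= 3.476 mm^3/m

3.476 mm^3/m


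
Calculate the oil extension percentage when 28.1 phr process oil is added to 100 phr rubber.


Oil % = oil / (100 + oil) * 100
= 28.1 / (100 + 28.1) * 100
= 28.1 / 128.1 * 100
= 21.94%

21.94%


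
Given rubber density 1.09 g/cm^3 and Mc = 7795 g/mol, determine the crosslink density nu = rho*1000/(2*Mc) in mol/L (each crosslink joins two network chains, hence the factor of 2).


nu = rho * 1000 / (2 * Mc)
nu = 1.09 * 1000 / (2 * 7795)
nu = 1090.0 / 15590
nu = 0.0699 mol/L

0.0699 mol/L


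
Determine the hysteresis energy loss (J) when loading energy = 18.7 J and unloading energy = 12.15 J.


Hysteresis loss = loading - unloading
= 18.7 - 12.15
= 6.55 J

6.55 J


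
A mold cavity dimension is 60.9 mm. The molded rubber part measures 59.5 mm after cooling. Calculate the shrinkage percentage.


Shrinkage = (mold - part) / mold * 100
= (60.9 - 59.5) / 60.9 * 100
= 1.4 / 60.9 * 100
= 2.3%

2.3%


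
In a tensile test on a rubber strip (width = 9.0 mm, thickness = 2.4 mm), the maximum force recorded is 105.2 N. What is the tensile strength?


Area = width * thickness = 9.0 * 2.4 = 21.6 mm^2
TS = force / area = 105.2 / 21.6 = 4.87 MPa

4.87 MPa


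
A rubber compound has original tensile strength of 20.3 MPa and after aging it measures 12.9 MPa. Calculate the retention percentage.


Retention = aged / original * 100
= 12.9 / 20.3 * 100
= 63.5%

63.5%


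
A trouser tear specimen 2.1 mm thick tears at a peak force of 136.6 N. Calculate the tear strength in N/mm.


Tear strength = force / thickness
= 136.6 / 2.1
= 65.05 N/mm

65.05 N/mm


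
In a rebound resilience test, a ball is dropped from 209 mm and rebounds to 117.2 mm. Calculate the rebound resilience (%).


Resilience = h_rebound / h_drop * 100
= 117.2 / 209 * 100
= 56.1%

56.1%


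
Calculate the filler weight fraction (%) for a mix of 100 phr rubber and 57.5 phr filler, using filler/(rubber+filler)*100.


Filler % = filler / (rubber + filler) * 100
= 57.5 / (100 + 57.5) * 100
= 57.5 / 157.5 * 100
= 36.51%

36.51%


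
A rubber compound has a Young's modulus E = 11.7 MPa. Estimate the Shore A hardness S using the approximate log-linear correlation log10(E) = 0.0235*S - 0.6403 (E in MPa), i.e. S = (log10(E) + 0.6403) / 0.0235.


log10(E) = 0.0235*S - 0.6403  =>  S = (log10(E) + 0.6403) / 0.0235
log10(11.7) = 1.068186
S = (1.068186 + 0.6403) / 0.0235 = 1.708486 / 0.0235
S = 72.7

Shore A = 72.7


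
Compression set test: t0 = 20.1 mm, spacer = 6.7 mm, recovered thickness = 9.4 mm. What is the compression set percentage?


CS = (t0 - recovered) / (t0 - ts) * 100
= (20.1 - 9.4) / (20.1 - 6.7) * 100
= 10.7 / 13.4 * 100
= 79.9%

79.9%


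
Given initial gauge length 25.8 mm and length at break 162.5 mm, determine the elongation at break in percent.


Elongation = (Lf - L0) / L0 * 100
= (162.5 - 25.8) / 25.8 * 100
= 136.7 / 25.8 * 100
= 529.8%

529.8%


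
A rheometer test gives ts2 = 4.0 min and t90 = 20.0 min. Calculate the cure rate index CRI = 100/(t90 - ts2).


CRI = 100 / (t90 - ts2)
= 100 / (20.0 - 4.0)
= 100 / 16.0
= 6.25 min^-1

6.25 min^-1


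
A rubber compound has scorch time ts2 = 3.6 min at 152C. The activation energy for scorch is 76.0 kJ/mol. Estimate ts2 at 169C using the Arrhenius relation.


Convert temperatures: T1 = 152 + 273.15 = 425.15 K, T2 = 169 + 273.15 = 442.15 K
ts2_new = 3.6 * exp(76000 / 8.314 * (1/442.15 - 1/425.15))
1/T2 - 1/T1 = -9.0435e-05
ts2_new = 1.57 min

1.57 min


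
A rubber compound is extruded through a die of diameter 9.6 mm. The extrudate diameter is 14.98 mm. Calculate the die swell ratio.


Die swell ratio = D_extrudate / D_die
= 14.98 / 9.6
= 1.56

Die swell = 1.56


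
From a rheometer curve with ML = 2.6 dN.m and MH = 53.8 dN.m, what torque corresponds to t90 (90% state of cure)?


M90 = ML + 0.9 * (MH - ML)
M90 = 2.6 + 0.9 * (53.8 - 2.6)
M90 = 2.6 + 0.9 * 51.2
M90 = 48.68 dN.m

48.68 dN.m


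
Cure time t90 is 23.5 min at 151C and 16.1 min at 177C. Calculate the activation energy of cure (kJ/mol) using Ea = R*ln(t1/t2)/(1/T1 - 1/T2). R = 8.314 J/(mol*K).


T1 = 424.15 K, T2 = 450.15 K
1/T1 - 1/T2 = 1.3617e-04
ln(t1/t2) = ln(23.5/16.1) = 0.3782
Ea = 8.314 * 0.3782 / 1.3617e-04 = 23089.4334 J/mol
Ea = 23.09 kJ/mol

23.09 kJ/mol


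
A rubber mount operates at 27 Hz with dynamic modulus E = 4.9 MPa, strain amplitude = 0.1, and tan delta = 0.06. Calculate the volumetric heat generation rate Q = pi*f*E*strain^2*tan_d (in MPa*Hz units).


Q = pi * f * E * strain^2 * tan_d
= pi * 27 * 4.9 * 0.1^2 * 0.06
= pi * 27 * 4.9 * 0.0100 * 0.06
= 0.2494

Q = 0.2494


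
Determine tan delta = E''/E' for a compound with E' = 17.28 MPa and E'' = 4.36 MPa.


tan delta = E'' / E'
= 4.36 / 17.28
= 0.2523

tan delta = 0.2523


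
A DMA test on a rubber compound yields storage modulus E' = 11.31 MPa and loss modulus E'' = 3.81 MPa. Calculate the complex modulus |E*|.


|E*| = sqrt(E'^2 + E''^2)
= sqrt(11.31^2 + 3.81^2)
= sqrt(127.9161 + 14.5161)
= 11.934 MPa

11.934 MPa


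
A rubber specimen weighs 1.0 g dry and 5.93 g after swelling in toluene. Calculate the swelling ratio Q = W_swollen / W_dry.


Q = W_swollen / W_dry
Q = 5.93 / 1.0
Q = 5.93

Q = 5.93


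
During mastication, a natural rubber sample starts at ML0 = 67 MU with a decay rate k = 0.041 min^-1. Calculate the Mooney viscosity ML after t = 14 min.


ML = ML0 * exp(-k * t)
ML = 67 * exp(-0.041 * 14)
ML = 67 * 0.5633
ML = 37.74 MU

37.74 MU


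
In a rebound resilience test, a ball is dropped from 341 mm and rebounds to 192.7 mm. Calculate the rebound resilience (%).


Resilience = h_rebound / h_drop * 100
= 192.7 / 341 * 100
= 56.5%

56.5%


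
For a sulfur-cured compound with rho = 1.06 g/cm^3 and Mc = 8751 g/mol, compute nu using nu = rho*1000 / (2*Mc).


nu = rho * 1000 / (2 * Mc)
nu = 1.06 * 1000 / (2 * 8751)
nu = 1060.0 / 17502
nu = 0.0606 mol/L

0.0606 mol/L


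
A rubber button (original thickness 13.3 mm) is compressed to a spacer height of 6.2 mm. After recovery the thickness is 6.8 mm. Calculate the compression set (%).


CS = (t0 - recovered) / (t0 - ts) * 100
= (13.3 - 6.8) / (13.3 - 6.2) * 100
= 6.5 / 7.1 * 100
= 91.5%

91.5%


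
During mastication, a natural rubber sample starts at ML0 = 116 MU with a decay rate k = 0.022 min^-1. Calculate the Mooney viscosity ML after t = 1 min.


ML = ML0 * exp(-k * t)
ML = 116 * exp(-0.022 * 1)
ML = 116 * 0.9782
ML = 113.48 MU

113.48 MU


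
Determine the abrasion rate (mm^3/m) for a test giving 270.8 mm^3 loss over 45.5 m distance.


Rate = volume_loss / distance
= 270.8 / 45.5
= 5.952 mm^3/m

5.952 mm^3/m


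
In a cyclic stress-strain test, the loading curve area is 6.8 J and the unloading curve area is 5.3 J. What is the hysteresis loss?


Hysteresis loss = loading - unloading
= 6.8 - 5.3
= 1.5 J

1.5 J


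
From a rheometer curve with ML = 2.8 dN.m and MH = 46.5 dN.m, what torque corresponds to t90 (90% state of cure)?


M90 = ML + 0.9 * (MH - ML)
M90 = 2.8 + 0.9 * (46.5 - 2.8)
M90 = 2.8 + 0.9 * 43.7
M90 = 42.13 dN.m

42.13 dN.m


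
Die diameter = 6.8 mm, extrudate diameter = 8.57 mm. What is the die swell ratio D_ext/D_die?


Die swell ratio = D_extrudate / D_die
= 8.57 / 6.8
= 1.26

Die swell = 1.26


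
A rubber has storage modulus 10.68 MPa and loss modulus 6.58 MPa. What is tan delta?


tan delta = E'' / E'
= 6.58 / 10.68
= 0.6161

tan delta = 0.6161


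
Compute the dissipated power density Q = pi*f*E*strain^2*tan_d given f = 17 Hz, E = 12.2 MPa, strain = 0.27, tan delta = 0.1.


Q = pi * f * E * strain^2 * tan_d
= pi * 17 * 12.2 * 0.27^2 * 0.1
= pi * 17 * 12.2 * 0.0729 * 0.1
= 4.7499

Q = 4.7499


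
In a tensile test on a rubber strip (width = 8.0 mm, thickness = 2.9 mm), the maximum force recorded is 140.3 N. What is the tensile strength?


Area = width * thickness = 8.0 * 2.9 = 23.2 mm^2
TS = force / area = 140.3 / 23.2 = 6.05 MPa

6.05 MPa


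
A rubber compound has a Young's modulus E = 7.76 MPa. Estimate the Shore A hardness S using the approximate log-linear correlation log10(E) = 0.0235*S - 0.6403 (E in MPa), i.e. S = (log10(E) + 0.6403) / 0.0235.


log10(E) = 0.0235*S - 0.6403  =>  S = (log10(E) + 0.6403) / 0.0235
log10(7.76) = 0.889862
S = (0.889862 + 0.6403) / 0.0235 = 1.530162 / 0.0235
S = 65.1

Shore A = 65.1


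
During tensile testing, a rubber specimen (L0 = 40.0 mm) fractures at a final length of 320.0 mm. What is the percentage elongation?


Elongation = (Lf - L0) / L0 * 100
= (320.0 - 40.0) / 40.0 * 100
= 280.0 / 40.0 * 100
= 700.0%

700.0%


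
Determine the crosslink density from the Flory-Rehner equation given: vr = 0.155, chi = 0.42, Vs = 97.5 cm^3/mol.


ln(1 - vr) = ln(1 - 0.155) = -0.1684
Numerator = -((-0.1684) + 0.155 + 0.42 * 0.155^2) = 0.0033
Denominator = 97.5 * (0.155^(1/3) - 0.155/2) = 44.8177
nu = 0.0033 / 44.8177 = 7.4260e-05 mol/cm^3

7.4260e-05 mol/cm^3


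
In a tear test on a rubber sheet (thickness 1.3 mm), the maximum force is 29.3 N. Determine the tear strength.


Tear strength = force / thickness
= 29.3 / 1.3
= 22.54 N/mm

22.54 N/mm


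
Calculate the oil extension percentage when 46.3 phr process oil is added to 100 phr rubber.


Oil % = oil / (100 + oil) * 100
= 46.3 / (100 + 46.3) * 100
= 46.3 / 146.3 * 100
= 31.65%

31.65%


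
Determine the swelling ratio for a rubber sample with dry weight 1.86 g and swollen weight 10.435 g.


Q = W_swollen / W_dry
Q = 10.435 / 1.86
Q = 5.61

Q = 5.61


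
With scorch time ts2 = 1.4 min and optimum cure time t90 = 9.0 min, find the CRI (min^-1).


CRI = 100 / (t90 - ts2)
= 100 / (9.0 - 1.4)
= 100 / 7.6
= 13.16 min^-1

13.16 min^-1


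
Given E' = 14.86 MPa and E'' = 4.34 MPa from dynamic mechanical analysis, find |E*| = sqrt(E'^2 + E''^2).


|E*| = sqrt(E'^2 + E''^2)
= sqrt(14.86^2 + 4.34^2)
= sqrt(220.8196 + 18.8356)
= 15.481 MPa

15.481 MPa


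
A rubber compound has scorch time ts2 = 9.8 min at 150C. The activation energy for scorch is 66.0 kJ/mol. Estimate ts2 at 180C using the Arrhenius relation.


Convert temperatures: T1 = 150 + 273.15 = 423.15 K, T2 = 180 + 273.15 = 453.15 K
ts2_new = 9.8 * exp(66000 / 8.314 * (1/453.15 - 1/423.15))
1/T2 - 1/T1 = -1.5645e-04
ts2_new = 2.83 min

2.83 min


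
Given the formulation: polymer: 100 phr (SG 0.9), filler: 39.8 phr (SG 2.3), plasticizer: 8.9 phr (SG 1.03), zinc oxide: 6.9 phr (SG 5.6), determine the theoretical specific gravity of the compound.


Sum of weights = 155.6
Volume contributions:
  polymer: 100/0.9 = 111.1111
  filler: 39.8/2.3 = 17.3043
  plasticizer: 8.9/1.03 = 8.6408
  zinc oxide: 6.9/5.6 = 1.2321
Sum of volumes = 138.2884
SG = 155.6 / 138.2884 = 1.125

SG = 1.125


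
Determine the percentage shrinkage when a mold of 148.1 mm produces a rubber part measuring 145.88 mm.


Shrinkage = (mold - part) / mold * 100
= (148.1 - 145.88) / 148.1 * 100
= 2.22 / 148.1 * 100
= 1.5%

1.5%


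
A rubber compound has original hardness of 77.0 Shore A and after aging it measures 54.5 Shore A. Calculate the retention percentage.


Retention = aged / original * 100
= 54.5 / 77.0 * 100
= 70.8%

70.8%


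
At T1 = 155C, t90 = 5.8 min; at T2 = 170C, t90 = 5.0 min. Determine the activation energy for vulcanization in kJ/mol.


T1 = 428.15 K, T2 = 443.15 K
1/T1 - 1/T2 = 7.9058e-05
ln(t1/t2) = ln(5.8/5.0) = 0.1484
Ea = 8.314 * 0.1484 / 7.9058e-05 = 15608.3827 J/mol
Ea = 15.61 kJ/mol

15.61 kJ/mol


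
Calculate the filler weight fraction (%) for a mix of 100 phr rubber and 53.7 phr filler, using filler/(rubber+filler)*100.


Filler % = filler / (rubber + filler) * 100
= 53.7 / (100 + 53.7) * 100
= 53.7 / 153.7 * 100
= 34.94%

34.94%


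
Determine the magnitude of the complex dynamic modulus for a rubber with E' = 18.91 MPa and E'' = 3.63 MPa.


|E*| = sqrt(E'^2 + E''^2)
= sqrt(18.91^2 + 3.63^2)
= sqrt(357.5881 + 13.1769)
= 19.255 MPa

19.255 MPa


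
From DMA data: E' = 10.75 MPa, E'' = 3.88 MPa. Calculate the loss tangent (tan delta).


tan delta = E'' / E'
= 3.88 / 10.75
= 0.3609

tan delta = 0.3609


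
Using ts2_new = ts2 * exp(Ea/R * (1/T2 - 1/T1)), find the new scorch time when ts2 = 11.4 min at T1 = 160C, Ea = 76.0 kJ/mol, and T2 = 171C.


Convert temperatures: T1 = 160 + 273.15 = 433.15 K, T2 = 171 + 273.15 = 444.15 K
ts2_new = 11.4 * exp(76000 / 8.314 * (1/444.15 - 1/433.15))
1/T2 - 1/T1 = -5.7177e-05
ts2_new = 6.76 min

6.76 min


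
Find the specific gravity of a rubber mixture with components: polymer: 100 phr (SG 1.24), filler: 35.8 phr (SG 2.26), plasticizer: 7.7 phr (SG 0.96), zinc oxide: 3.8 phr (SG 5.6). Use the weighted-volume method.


Sum of weights = 147.3
Volume contributions:
  polymer: 100/1.24 = 80.6452
  filler: 35.8/2.26 = 15.8407
  plasticizer: 7.7/0.96 = 8.0208
  zinc oxide: 3.8/5.6 = 0.6786
Sum of volumes = 105.1853
SG = 147.3 / 105.1853 = 1.4

SG = 1.4


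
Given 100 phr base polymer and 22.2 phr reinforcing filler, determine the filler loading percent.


Filler % = filler / (rubber + filler) * 100
= 22.2 / (100 + 22.2) * 100
= 22.2 / 122.2 * 100
= 18.17%

18.17%


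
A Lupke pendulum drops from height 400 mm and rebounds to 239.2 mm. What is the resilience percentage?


Resilience = h_rebound / h_drop * 100
= 239.2 / 400 * 100
= 59.8%

59.8%


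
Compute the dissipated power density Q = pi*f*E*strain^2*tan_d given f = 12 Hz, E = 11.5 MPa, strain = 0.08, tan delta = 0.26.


Q = pi * f * E * strain^2 * tan_d
= pi * 12 * 11.5 * 0.08^2 * 0.26
= pi * 12 * 11.5 * 0.0064 * 0.26
= 0.7214

Q = 0.7214


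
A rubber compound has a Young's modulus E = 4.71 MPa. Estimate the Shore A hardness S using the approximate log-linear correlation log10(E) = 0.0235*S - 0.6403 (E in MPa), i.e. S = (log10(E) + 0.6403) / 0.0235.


log10(E) = 0.0235*S - 0.6403  =>  S = (log10(E) + 0.6403) / 0.0235
log10(4.71) = 0.673021
S = (0.673021 + 0.6403) / 0.0235 = 1.313321 / 0.0235
S = 55.9

Shore A = 55.9


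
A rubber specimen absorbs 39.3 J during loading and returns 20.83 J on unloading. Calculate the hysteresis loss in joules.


Hysteresis loss = loading - unloading
= 39.3 - 20.83
= 18.47 J

18.47 J


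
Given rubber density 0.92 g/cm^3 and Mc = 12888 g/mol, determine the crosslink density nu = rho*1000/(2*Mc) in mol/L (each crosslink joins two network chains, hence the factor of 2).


nu = rho * 1000 / (2 * Mc)
nu = 0.92 * 1000 / (2 * 12888)
nu = 920.0 / 25776
nu = 0.0357 mol/L

0.0357 mol/L


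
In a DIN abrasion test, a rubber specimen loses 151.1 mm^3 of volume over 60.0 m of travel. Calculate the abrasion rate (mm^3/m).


Rate = volume_loss / distance
= 151.1 / 60.0
= 2.518 mm^3/m

2.518 mm^3/m


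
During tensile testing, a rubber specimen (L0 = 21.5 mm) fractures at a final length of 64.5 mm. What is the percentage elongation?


Elongation = (Lf - L0) / L0 * 100
= (64.5 - 21.5) / 21.5 * 100
= 43.0 / 21.5 * 100
= 200.0%

200.0%


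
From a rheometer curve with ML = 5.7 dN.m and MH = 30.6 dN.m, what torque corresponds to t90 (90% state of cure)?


M90 = ML + 0.9 * (MH - ML)
M90 = 5.7 + 0.9 * (30.6 - 5.7)
M90 = 5.7 + 0.9 * 24.9
M90 = 28.11 dN.m

28.11 dN.m


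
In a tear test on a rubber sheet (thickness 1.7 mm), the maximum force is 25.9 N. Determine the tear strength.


Tear strength = force / thickness
= 25.9 / 1.7
= 15.24 N/mm

15.24 N/mm


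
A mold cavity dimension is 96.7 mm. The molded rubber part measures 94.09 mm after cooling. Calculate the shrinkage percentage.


Shrinkage = (mold - part) / mold * 100
= (96.7 - 94.09) / 96.7 * 100
= 2.61 / 96.7 * 100
= 2.7%

2.7%


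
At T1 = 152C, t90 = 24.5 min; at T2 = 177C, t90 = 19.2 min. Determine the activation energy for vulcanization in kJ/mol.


T1 = 425.15 K, T2 = 450.15 K
1/T1 - 1/T2 = 1.3063e-04
ln(t1/t2) = ln(24.5/19.2) = 0.2438
Ea = 8.314 * 0.2438 / 1.3063e-04 = 15514.4701 J/mol
Ea = 15.51 kJ/mol

15.51 kJ/mol


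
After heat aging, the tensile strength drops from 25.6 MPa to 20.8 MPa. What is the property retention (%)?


Retention = aged / original * 100
= 20.8 / 25.6 * 100
= 81.2%

81.2%


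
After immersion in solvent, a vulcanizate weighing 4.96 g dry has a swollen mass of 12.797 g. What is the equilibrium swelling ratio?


Q = W_swollen / W_dry
Q = 12.797 / 4.96
Q = 2.58

Q = 2.58


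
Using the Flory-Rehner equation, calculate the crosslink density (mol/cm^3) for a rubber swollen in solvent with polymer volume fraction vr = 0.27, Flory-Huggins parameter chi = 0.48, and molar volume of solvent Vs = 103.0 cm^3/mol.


ln(1 - vr) = ln(1 - 0.27) = -0.3147
Numerator = -((-0.3147) + 0.27 + 0.48 * 0.27^2) = 0.0097
Denominator = 103.0 * (0.27^(1/3) - 0.27/2) = 52.6670
nu = 0.0097 / 52.6670 = 1.8453e-04 mol/cm^3

1.8453e-04 mol/cm^3


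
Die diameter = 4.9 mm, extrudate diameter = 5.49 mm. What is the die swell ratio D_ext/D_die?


Die swell ratio = D_extrudate / D_die
= 5.49 / 4.9
= 1.12

Die swell = 1.12


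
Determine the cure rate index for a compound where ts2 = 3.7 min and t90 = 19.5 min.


CRI = 100 / (t90 - ts2)
= 100 / (19.5 - 3.7)
= 100 / 15.8
= 6.33 min^-1

6.33 min^-1


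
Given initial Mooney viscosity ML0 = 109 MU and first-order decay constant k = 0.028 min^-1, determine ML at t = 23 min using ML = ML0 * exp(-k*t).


ML = ML0 * exp(-k * t)
ML = 109 * exp(-0.028 * 23)
ML = 109 * 0.5252
ML = 57.25 MU

57.25 MU


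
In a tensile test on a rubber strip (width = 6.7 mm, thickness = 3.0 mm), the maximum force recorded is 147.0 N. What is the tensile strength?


Area = width * thickness = 6.7 * 3.0 = 20.1 mm^2
TS = force / area = 147.0 / 20.1 = 7.31 MPa

7.31 MPa


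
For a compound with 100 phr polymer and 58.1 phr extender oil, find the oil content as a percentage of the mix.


Oil % = oil / (100 + oil) * 100
= 58.1 / (100 + 58.1) * 100
= 58.1 / 158.1 * 100
= 36.75%

36.75%


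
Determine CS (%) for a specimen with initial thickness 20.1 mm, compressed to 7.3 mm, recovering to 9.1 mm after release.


CS = (t0 - recovered) / (t0 - ts) * 100
= (20.1 - 9.1) / (20.1 - 7.3) * 100
= 11.0 / 12.8 * 100
= 85.9%

85.9%


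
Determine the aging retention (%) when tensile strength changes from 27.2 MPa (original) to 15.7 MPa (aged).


Retention = aged / original * 100
= 15.7 / 27.2 * 100
= 57.7%

57.7%


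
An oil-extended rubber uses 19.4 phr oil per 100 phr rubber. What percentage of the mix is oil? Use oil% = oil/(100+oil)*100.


Oil % = oil / (100 + oil) * 100
= 19.4 / (100 + 19.4) * 100
= 19.4 / 119.4 * 100
= 16.25%

16.25%


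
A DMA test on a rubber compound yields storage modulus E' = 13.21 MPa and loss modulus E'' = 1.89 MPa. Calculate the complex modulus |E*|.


|E*| = sqrt(E'^2 + E''^2)
= sqrt(13.21^2 + 1.89^2)
= sqrt(174.5041 + 3.5721)
= 13.345 MPa

13.345 MPa


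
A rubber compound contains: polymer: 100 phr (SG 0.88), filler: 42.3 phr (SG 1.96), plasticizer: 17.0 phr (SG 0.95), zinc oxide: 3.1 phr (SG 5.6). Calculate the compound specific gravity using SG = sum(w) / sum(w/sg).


Sum of weights = 162.4
Volume contributions:
  polymer: 100/0.88 = 113.6364
  filler: 42.3/1.96 = 21.5816
  plasticizer: 17.0/0.95 = 17.8947
  zinc oxide: 3.1/5.6 = 0.5536
Sum of volumes = 153.6663
SG = 162.4 / 153.6663 = 1.057

SG = 1.057


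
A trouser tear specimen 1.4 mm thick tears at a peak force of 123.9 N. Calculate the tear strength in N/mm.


Tear strength = force / thickness
= 123.9 / 1.4
= 88.5 N/mm

88.5 N/mm


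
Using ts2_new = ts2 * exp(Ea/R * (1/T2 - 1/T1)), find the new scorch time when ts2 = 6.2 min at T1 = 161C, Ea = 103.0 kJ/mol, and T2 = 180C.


Convert temperatures: T1 = 161 + 273.15 = 434.15 K, T2 = 180 + 273.15 = 453.15 K
ts2_new = 6.2 * exp(103000 / 8.314 * (1/453.15 - 1/434.15))
1/T2 - 1/T1 = -9.6577e-05
ts2_new = 1.87 min

1.87 min


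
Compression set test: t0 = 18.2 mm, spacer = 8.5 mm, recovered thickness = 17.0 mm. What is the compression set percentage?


CS = (t0 - recovered) / (t0 - ts) * 100
= (18.2 - 17.0) / (18.2 - 8.5) * 100
= 1.2 / 9.7 * 100
= 12.4%

12.4%
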